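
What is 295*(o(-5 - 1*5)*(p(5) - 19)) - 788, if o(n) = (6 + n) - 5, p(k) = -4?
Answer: 60277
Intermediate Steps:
o(n) = 1 + n
295*(o(-5 - 1*5)*(p(5) - 19)) - 788 = 295*((1 + (-5 - 1*5))*(-4 - 19)) - 788 = 295*((1 + (-5 - 5))*(-23)) - 788 = 295*((1 - 10)*(-23)) - 788 = 295*(-9*(-23)) - 788 = 295*207 - 788 = 61065 - 788 = 60277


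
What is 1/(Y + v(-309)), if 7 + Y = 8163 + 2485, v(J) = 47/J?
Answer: 309/3288022 ≈ 9.3977e-5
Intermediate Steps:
Y = 10641 (Y = -7 + (8163 + 2485) = -7 + 10648 = 10641)
1/(Y + v(-309)) = 1/(10641 + 47/(-309)) = 1/(10641 + 47*(-1/309)) = 1/(10641 - 47/309) = 1/(3288022/309) = 309/3288022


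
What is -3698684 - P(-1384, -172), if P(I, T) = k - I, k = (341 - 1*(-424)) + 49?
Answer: -3700882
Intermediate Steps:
k = 814 (k = (341 + 424) + 49 = 765 + 49 = 814)
P(I, T) = 814 - I
-3698684 - P(-1384, -172) = -3698684 - (814 - 1*(-1384)) = -3698684 - (814 + 1384) = -3698684 - 1*2198 = -3698684 - 2198 = -3700882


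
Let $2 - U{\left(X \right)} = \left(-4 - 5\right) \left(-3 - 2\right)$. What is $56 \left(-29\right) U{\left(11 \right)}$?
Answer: $69832$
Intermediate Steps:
$U{\left(X \right)} = -43$ ($U{\left(X \right)} = 2 - \left(-4 - 5\right) \left(-3 - 2\right) = 2 - \left(-9\right) \left(-5\right) = 2 - 45 = -43$)
$56 \left(-29\right) U{\left(11 \right)} = 56 \left(-29\right) \left(-43\right) = \left(-1624\right) \left(-43\right) = 69832$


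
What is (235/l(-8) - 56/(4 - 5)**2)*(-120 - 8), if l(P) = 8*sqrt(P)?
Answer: 7168 + 940*I*sqrt(2) ≈ 7168.0 + 1329.4*I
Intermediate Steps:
(235/l(-8) - 56/(4 - 5)**2)*(-120 - 8) = (235/((8*sqrt(-8))) - 56/(4 - 5)**2)*(-120 - 8) = (235/((8*(2*I*sqrt(2)))) - 56/((-1)**2))*(-128) = (235/((16*I*sqrt(2))) - 56/1)*(-128) = (235*(-I*sqrt(2)/32) - 56*1)*(-128) = (-235*I*sqrt(2)/32 - 56)*(-128) = (-56 - 235*I*sqrt(2)/32)*(-128) = 7168 + 940*I*sqrt(2)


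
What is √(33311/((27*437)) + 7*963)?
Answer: 17*√360957630/3933 ≈ 82.121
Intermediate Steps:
√(33311/((27*437)) + 7*963) = √(33311/11799 + 6741) = √(79570370/11799) = 17*√360957630/3933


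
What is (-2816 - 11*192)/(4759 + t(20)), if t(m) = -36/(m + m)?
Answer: -49280/47581 ≈ -1.0357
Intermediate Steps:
t(m) = -18/m (t(m) = -36*1/(2*m) = -18/m)
(-2816 - 11*192)/(4759 + t(20)) = (-2816 - 11*192)/(4759 - 18/20) = (-2816 - 2112)/(4759 - 18*1/20) = -4928/(4759 - 9/10) = -4928/47581/10 = -4928*10/47581 = -49280/47581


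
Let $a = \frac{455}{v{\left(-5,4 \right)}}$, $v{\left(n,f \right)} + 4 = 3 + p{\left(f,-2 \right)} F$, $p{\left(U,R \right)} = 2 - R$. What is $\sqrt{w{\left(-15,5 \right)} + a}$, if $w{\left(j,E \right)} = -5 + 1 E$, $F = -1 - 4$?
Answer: $\frac{i \sqrt{195}}{3} \approx 4.6547 i$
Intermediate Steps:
$F = -5$ ($F = -1 - 4 = -5$)
$w{\left(j,E \right)} = -5 + E$
$v{\left(n,f \right)} = -21$ ($v{\left(n,f \right)} = -4 + \left(3 + \left(2 - -2\right) \left(-5\right)\right) = -4 + \left(3 + \left(2 + 2\right) \left(-5\right)\right) = -4 + \left(3 + 4 \left(-5\right)\right) = -4 + \left(3 - 20\right) = -4 - 17 = -21$)
$a = - \frac{65}{3}$ ($a = \frac{455}{-21} = 455 \left(- \frac{1}{21}\right) = - \frac{65}{3} \approx -21.667$)
$\sqrt{w{\left(-15,5 \right)} + a} = \sqrt{\left(-5 + 5\right) - \frac{65}{3}} = \sqrt{0 - \frac{65}{3}} = \sqrt{- \frac{65}{3}} = \frac{i \sqrt{195}}{3}$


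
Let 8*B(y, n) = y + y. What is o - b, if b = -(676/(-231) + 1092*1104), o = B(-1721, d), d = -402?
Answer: 1113544577/924 ≈ 1.2051e+6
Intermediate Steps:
B(y, n) = y/4 (B(y, n) = (y + y)/8 = (2*y)/8 = y/4)
o = -1721/4 (o = (1/4)*(-1721) = -1721/4 ≈ -430.25)
b = -278485532/231 (b = -(676*(-1/231) + 1205568) = -(-676/231 + 1205568) = -1*278485532/231 = -278485532/231 ≈ -1.2056e+6)
o - b = -1721/4 - 1*(-278485532/231) = -1721/4 + 278485532/231 = 1113544577/924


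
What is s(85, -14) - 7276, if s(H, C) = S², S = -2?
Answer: -7272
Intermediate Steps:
s(H, C) = 4 (s(H, C) = (-2)² = 4)
s(85, -14) - 7276 = 4 - 7276 = -7272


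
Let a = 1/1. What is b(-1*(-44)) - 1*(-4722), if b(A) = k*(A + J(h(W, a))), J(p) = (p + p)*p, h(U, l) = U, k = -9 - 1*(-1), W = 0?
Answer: 4370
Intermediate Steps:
k = -8 (k = -9 + 1 = -8)
a = 1 (a = 1*1 = 1)
J(p) = 2*p**2 (J(p) = (2*p)*p = 2*p**2)
b(A) = -8*A (b(A) = -8*(A + 2*0**2) = -8*(A + 2*0) = -8*(A + 0) = -8*A)
b(-1*(-44)) - 1*(-4722) = -(-8)*(-44) - 1*(-4722) = -8*44 + 4722 = -352 + 4722 = 4370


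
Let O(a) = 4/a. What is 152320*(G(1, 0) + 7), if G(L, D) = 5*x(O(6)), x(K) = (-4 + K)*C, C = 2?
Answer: -12033280/3 ≈ -4.0111e+6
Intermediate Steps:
x(K) = -8 + 2*K (x(K) = (-4 + K)*2 = -8 + 2*K)
G(L, D) = -100/3 (G(L, D) = 5*(-8 + 2*(4/6)) = 5*(-8 + 2*(4*(⅙))) = 5*(-8 + 2*(⅔)) = 5*(-8 + 4/3) = 5*(-20/3) = -100/3)
152320*(G(1, 0) + 7) = 152320*(-100/3 + 7) = 152320*(-79/3) = -12033280/3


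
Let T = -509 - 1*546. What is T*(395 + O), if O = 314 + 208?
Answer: -967435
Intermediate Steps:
O = 522
T = -1055 (T = -509 - 546 = -1055)
T*(395 + O) = -1055*(395 + 522) = -1055*917 = -967435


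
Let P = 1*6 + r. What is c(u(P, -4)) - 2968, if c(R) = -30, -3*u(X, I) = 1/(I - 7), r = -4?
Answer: -2998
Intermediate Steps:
P = 2 (P = 1*6 - 4 = 6 - 4 = 2)
u(X, I) = -1/(3*(-7 + I)) (u(X, I) = -1/(3*(I - 7)) = -1/(3*(-7 + I)))
c(u(P, -4)) - 2968 = -30 - 2968 = -2998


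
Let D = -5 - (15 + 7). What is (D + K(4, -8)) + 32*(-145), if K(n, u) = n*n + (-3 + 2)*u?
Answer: -4643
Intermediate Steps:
K(n, u) = n² - u
D = -27 (D = -5 - 1*22 = -5 - 22 = -27)
(D + K(4, -8)) + 32*(-145) = (-27 + (4² - 1*(-8))) + 32*(-145) = (-27 + (16 + 8)) - 4640 = (-27 + 24) - 4640 = -3 - 4640 = -4643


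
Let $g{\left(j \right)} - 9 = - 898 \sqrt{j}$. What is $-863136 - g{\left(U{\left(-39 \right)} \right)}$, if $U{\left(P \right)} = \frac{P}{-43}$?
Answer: $-863145 + \frac{898 \sqrt{1677}}{43} \approx -8.6229 \cdot 10^{5}$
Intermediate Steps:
$U{\left(P \right)} = - \frac{P}{43}$ ($U{\left(P \right)} = P \left(- \frac{1}{43}\right) = - \frac{P}{43}$)
$g{\left(j \right)} = 9 - 898 \sqrt{j}$
$-863136 - g{\left(U{\left(-39 \right)} \right)} = -863136 - \left(9 - 898 \sqrt{\left(- \frac{1}{43}\right) \left(-39\right)}\right) = -863136 - \left(9 - 898 \sqrt{\frac{39}{43}}\right) = -863136 - \left(9 - 898 \frac{\sqrt{1677}}{43}\right) = -863136 - \left(9 - \frac{898 \sqrt{1677}}{43}\right) = -863145 + \frac{898 \sqrt{1677}}{43}$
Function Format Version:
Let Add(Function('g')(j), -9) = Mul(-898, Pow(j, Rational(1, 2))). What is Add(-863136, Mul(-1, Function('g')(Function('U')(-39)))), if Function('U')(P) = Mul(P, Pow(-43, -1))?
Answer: Add(-863145, Mul(Rational(898, 43), Pow(1677, Rational(1, 2)))) ≈ -8.6229e+5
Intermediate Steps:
Function('U')(P) = Mul(Rational(-1, 43), P) (Function('U')(P) = Mul(P, Rational(-1, 43)) = Mul(Rational(-1, 43), P))
Function('g')(j) = Add(9, Mul(-898, Pow(j, Rational(1, 2))))
Add(-863136, Mul(-1, Function('g')(Function('U')(-39)))) = Add(-863136, Mul(-1, Add(9, Mul(-898, Pow(Mul(Rational(-1, 43), -39), Rational(1, 2)))))) = Add(-863136, Mul(-1, Add(9, Mul(-898, Pow(Rational(39, 43), Rational(1, 2)))))) = Add(-863136, Mul(-1, Add(9, Mul(-898, Mul(Rational(1, 43), Pow(1677, Rational(1, 2))))))) = Add(-863136, Mul(-1, Add(9, Mul(Rational(-898, 43), Pow(1677, Rational(1, 2)))))) = Add(-863136, Add(-9, Mul(Rational(898, 43), Pow(1677, Rational(1, 2))))) = Add(-863145, Mul(Rational(898, 43), Pow(1677, Rational(1, 2))))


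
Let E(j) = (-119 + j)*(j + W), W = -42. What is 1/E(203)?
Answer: 1/13524 ≈ 7.3943e-5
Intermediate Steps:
E(j) = (-119 + j)*(-42 + j) (E(j) = (-119 + j)*(j - 42) = (-119 + j)*(-42 + j))
1/E(203) = 1/(4998 + 203**2 - 161*203) = 1/(4998 + 41209 - 32683) = 1/13524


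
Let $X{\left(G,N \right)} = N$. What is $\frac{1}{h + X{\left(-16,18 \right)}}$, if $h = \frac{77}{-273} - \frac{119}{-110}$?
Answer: $\frac{4290}{80651} \approx 0.053192$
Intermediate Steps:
$h = \frac{3431}{4290}$ ($h = 77 \left(- \frac{1}{273}\right) - - \frac{119}{110} = - \frac{11}{39} + \frac{119}{110} = \frac{3431}{4290} \approx 0.79977$)
$\frac{1}{h + X{\left(-16,18 \right)}} = \frac{1}{\frac{3431}{4290} + 18} = \frac{1}{\frac{80651}{4290}} = \frac{4290}{80651}$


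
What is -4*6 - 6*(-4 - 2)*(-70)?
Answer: -2544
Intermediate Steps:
-4*6 - 6*(-4 - 2)*(-70) = -24 - 6*(-6)*(-70) = -24 + 36*(-70) = -24 - 2520 = -2544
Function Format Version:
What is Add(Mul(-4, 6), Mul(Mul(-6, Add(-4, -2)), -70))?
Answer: -2544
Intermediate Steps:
Add(Mul(-4, 6), Mul(Mul(-6, Add(-4, -2)), -70)) = Add(-24, Mul(Mul(-6, -6), -70)) = Add(-24, Mul(36, -70)) = Add(-24, -2520) = -2544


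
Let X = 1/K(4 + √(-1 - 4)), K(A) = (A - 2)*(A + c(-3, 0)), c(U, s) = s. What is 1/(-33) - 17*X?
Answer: 2*(-√5 + 94*I)/(33*(-I + 2*√5)) ≈ -0.30014 + 1.2068*I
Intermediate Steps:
K(A) = A*(-2 + A) (K(A) = (A - 2)*(A + 0) = (-2 + A)*A = A*(-2 + A))
X = 1/((2 + I*√5)*(4 + I*√5)) (X = 1/((4 + √(-1 - 4))*(-2 + (4 + √(-1 - 4)))) = 1/((4 + √(-5))*(-2 + (4 + √(-5)))) = 1/((4 + I*√5)*(-2 + (4 + I*√5))) = 1/((4 + I*√5)*(2 + I*√5)) = 1/((2 + I*√5)*(4 + I*√5)) ≈ 0.015873 - 0.070986*I)
1/(-33) - 17*X = 1/(-33) - (-17)*I/(-3*I + 6*√5) = -1/33 + 17*I/(-3*I + 6*√5)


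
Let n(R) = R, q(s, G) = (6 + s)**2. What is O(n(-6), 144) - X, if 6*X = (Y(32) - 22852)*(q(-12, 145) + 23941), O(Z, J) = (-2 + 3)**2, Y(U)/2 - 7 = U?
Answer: 273026102/3 ≈ 9.1009e+7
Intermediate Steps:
Y(U) = 14 + 2*U
O(Z, J) = 1 (O(Z, J) = 1**2 = 1)
X = -273026099/3 (X = (((14 + 2*32) - 22852)*((6 - 12)**2 + 23941))/6 = (((14 + 64) - 22852)*((-6)**2 + 23941))/6 = ((78 - 22852)*(36 + 23941))/6 = (-22774*23977)/6 = (1/6)*(-546052198) = -273026099/3 ≈ -9.1009e+7)
O(n(-6), 144) - X = 1 - 1*(-273026099/3) = 1 + 273026099/3 = 273026102/3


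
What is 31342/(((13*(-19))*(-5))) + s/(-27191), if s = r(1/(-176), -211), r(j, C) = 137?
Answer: 852051127/33580885 ≈ 25.373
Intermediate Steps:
s = 137
31342/(((13*(-19))*(-5))) + s/(-27191) = 31342/(((13*(-19))*(-5))) + 137/(-27191) = 31342/((-247*(-5))) + 137*(-1/27191) = 31342/1235 - 137/27191 = 852051127/33580885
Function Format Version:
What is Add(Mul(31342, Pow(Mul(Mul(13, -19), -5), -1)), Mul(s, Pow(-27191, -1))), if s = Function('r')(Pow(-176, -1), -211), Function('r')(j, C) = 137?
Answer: Rational(852051127, 33580885) ≈ 25.373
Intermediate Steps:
s = 137
Add(Mul(31342, Pow(Mul(Mul(13, -19), -5), -1)), Mul(s, Pow(-27191, -1))) = Add(Mul(31342, Pow(Mul(Mul(13, -19), -5), -1)), Mul(137, Pow(-27191, -1))) = Add(Mul(31342, Pow(Mul(-247, -5), -1)), Mul(137, Rational(-1, 27191))) = Add(Mul(31342, Pow(1235, -1)), Rational(-137, 27191)) = Add(Mul(31342, Rational(1, 1235)), Rational(-137, 27191)) = Add(Rational(31342, 1235), Rational(-137, 27191)) = Rational(852051127, 33580885)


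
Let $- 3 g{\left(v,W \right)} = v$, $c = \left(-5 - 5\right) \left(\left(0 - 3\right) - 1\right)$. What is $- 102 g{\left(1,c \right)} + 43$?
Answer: $77$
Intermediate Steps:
$c = 40$ ($c = - 10 \left(-3 - 1\right) = \left(-10\right) \left(-4\right) = 40$)
$g{\left(v,W \right)} = - \frac{v}{3}$
$- 102 g{\left(1,c \right)} + 43 = - 102 \left(\left(- \frac{1}{3}\right) 1\right) + 43 = \left(-102\right) \left(- \frac{1}{3}\right) + 43 = 34 + 43 = 77$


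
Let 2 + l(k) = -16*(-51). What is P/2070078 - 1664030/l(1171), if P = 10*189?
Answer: -287055862990/140420291 ≈ -2044.3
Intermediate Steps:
P = 1890
l(k) = 814 (l(k) = -2 - 16*(-51) = -2 + 816 = 814)
P/2070078 - 1664030/l(1171) = 1890/2070078 - 1664030/814 = 1890*(1/2070078) - 1664030*1/814 = 315/345013 - 832015/407 = -287055862990/140420291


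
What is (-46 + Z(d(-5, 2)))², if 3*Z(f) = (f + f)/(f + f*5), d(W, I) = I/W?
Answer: 170569/81 ≈ 2105.8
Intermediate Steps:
Z(f) = ⅑ (Z(f) = ((f + f)/(f + f*5))/3 = ((2*f)/(f + 5*f))/3 = ((2*f)/((6*f)))/3 = ((2*f)*(1/(6*f)))/3 = (⅓)*(⅓) = ⅑)
(-46 + Z(d(-5, 2)))² = (-46 + ⅑)² = (-413/9)² = 170569/81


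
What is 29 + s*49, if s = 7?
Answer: 372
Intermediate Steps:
29 + s*49 = 29 + 7*49 = 29 + 343 = 372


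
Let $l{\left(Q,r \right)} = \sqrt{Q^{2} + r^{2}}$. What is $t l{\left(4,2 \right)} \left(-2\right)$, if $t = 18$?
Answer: $- 72 \sqrt{5} \approx -161.0$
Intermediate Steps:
$t l{\left(4,2 \right)} \left(-2\right) = 18 \sqrt{4^{2} + 2^{2}} \left(-2\right) = 18 \sqrt{16 + 4} \left(-2\right) = 18 \sqrt{20} \left(-2\right) = 18 \cdot 2 \sqrt{5} \left(-2\right) = 36 \sqrt{5} \left(-2\right) = - 72 \sqrt{5}$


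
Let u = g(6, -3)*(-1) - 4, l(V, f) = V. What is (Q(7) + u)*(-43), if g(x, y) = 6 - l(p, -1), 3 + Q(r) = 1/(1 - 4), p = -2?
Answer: 1978/3 ≈ 659.33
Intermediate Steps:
Q(r) = -10/3 (Q(r) = -3 + 1/(1 - 4) = -3 + 1/(-3) = -3 - 1/3 = -10/3)
g(x, y) = 8 (g(x, y) = 6 - 1*(-2) = 6 + 2 = 8)
u = -12 (u = 8*(-1) - 4 = -8 - 4 = -12)
(Q(7) + u)*(-43) = (-10/3 - 12)*(-43) = -46/3*(-43) = 1978/3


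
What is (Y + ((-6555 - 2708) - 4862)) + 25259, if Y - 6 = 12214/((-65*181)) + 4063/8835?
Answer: 231574708801/20788755 ≈ 11139.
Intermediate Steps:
Y = 112710631/20788755 (Y = 6 + (12214/((-65*181)) + 4063/8835) = 6 + (12214/(-11765) + 4063*(1/8835)) = 6 + (12214*(-1/11765) + 4063/8835) = 6 + (-12214/11765 + 4063/8835) = 6 - 12021899/20788755 = 112710631/20788755 ≈ 5.4217)
(Y + ((-6555 - 2708) - 4862)) + 25259 = (112710631/20788755 + ((-6555 - 2708) - 4862)) + 25259 = (112710631/20788755 + (-9263 - 4862)) + 25259 = (112710631/20788755 - 14125) + 25259 = -293528453744/20788755 + 25259 = 231574708801/20788755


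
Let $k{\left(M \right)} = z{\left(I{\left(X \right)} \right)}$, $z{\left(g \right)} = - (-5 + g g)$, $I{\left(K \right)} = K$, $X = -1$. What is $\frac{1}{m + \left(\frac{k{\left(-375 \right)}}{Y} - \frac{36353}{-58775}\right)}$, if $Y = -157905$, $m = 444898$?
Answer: $\frac{1856173275}{825808925718023} \approx 2.2477 \cdot 10^{-6}$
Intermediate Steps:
$z{\left(g \right)} = 5 - g^{2}$ ($z{\left(g \right)} = - (-5 + g^{2}) = 5 - g^{2}$)
$k{\left(M \right)} = 4$ ($k{\left(M \right)} = 5 - \left(-1\right)^{2} = 5 - 1 = 4$)
$\frac{1}{m + \left(\frac{k{\left(-375 \right)}}{Y} - \frac{36353}{-58775}\right)} = \frac{1}{444898 + \left(\frac{4}{-157905} - \frac{36353}{-58775}\right)} = \frac{1}{444898 + \left(4 \left(- \frac{1}{157905}\right) - - \frac{36353}{58775}\right)} = \frac{1}{444898 + \left(- \frac{4}{157905} + \frac{36353}{58775}\right)} = \frac{1}{444898 + \frac{1148017073}{1856173275}} = \frac{1}{\frac{825808925718023}{1856173275}} = \frac{1856173275}{825808925718023}$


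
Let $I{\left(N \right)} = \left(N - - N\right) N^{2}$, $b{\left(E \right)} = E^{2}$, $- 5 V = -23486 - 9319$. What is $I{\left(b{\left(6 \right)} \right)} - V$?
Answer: $86751$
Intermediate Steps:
$V = 6561$ ($V = - \frac{-23486 - 9319}{5} = \left(- \frac{1}{5}\right) \left(-32805\right) = 6561$)
$I{\left(N \right)} = 2 N^{3}$ ($I{\left(N \right)} = \left(N + N\right) N^{2} = 2 N N^{2} = 2 N^{3}$)
$I{\left(b{\left(6 \right)} \right)} - V = 2 \left(6^{2}\right)^{3} - 6561 = 2 \cdot 36^{3} - 6561 = 2 \cdot 46656 - 6561 = 93312 - 6561 = 86751$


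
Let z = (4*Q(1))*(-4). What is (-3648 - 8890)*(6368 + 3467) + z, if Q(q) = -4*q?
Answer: -123311166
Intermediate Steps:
z = 64 (z = (4*(-4*1))*(-4) = (4*(-4))*(-4) = -16*(-4) = 64)
(-3648 - 8890)*(6368 + 3467) + z = (-3648 - 8890)*(6368 + 3467) + 64 = -12538*9835 + 64 = -123311230 + 64 = -123311166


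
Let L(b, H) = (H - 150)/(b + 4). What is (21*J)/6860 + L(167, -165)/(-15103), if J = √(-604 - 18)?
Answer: 35/286957 + 3*I*√622/980 ≈ 0.00012197 + 0.076347*I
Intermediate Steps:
L(b, H) = (-150 + H)/(4 + b)
J = I*√622 (J = √(-622) = I*√622 ≈ 24.94*I)
(21*J)/6860 + L(167, -165)/(-15103) = (21*(I*√622))/6860 + ((-150 - 165)/(4 + 167))/(-15103) = (21*I*√622)*(1/6860) + (-315/171)*(-1/15103) = 3*I*√622/980 + ((1/171)*(-315))*(-1/15103) = 3*I*√622/980 - 35/19*(-1/15103) = 3*I*√622/980 + 35/286957 = 35/286957 + 3*I*√622/980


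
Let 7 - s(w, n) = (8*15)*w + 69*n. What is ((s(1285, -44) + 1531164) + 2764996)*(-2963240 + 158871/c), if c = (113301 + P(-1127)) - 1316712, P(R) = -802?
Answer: -14790913842984561973/1204213 ≈ -1.2283e+13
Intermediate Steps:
s(w, n) = 7 - 120*w - 69*n (s(w, n) = 7 - ((8*15)*w + 69*n) = 7 - (120*w + 69*n) = 7 - (69*n + 120*w) = 7 + (-120*w - 69*n) = 7 - 120*w - 69*n)
c = -1204213 (c = (113301 - 802) - 1316712 = 112499 - 1316712 = -1204213)
((s(1285, -44) + 1531164) + 2764996)*(-2963240 + 158871/c) = (((7 - 120*1285 - 69*(-44)) + 1531164) + 2764996)*(-2963240 + 158871/(-1204213)) = (((7 - 154200 + 3036) + 1531164) + 2764996)*(-2963240 + 158871*(-1/1204213)) = ((-151157 + 1531164) + 2764996)*(-2963240 - 158871/1204213) = (1380007 + 2764996)*(-3568372288991/1204213) = 4145003*(-3568372288991/1204213) = -14790913842984561973/1204213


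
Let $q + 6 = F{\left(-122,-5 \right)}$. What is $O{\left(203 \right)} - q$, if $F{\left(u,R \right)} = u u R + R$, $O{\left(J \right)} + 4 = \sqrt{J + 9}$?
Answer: $74427 + 2 \sqrt{53} \approx 74442.0$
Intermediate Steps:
$O{\left(J \right)} = -4 + \sqrt{9 + J}$ ($O{\left(J \right)} = -4 + \sqrt{J + 9} = -4 + \sqrt{9 + J}$)
$F{\left(u,R \right)} = R + R u^{2}$ ($F{\left(u,R \right)} = u^{2} R + R = R u^{2} + R = R + R u^{2}$)
$q = -74431$ ($q = -6 - 5 \left(1 + \left(-122\right)^{2}\right) = -6 - 5 \left(1 + 14884\right) = -6 - 74425 = -74431$)
$O{\left(203 \right)} - q = \left(-4 + \sqrt{9 + 203}\right) - -74431 = \left(-4 + \sqrt{212}\right) + 74431 = \left(-4 + 2 \sqrt{53}\right) + 74431 = 74427 + 2 \sqrt{53}$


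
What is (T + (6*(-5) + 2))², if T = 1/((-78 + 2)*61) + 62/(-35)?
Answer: 23336116578009/26328307600 ≈ 886.35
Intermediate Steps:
T = -287467/162260 (T = (1/61)/(-76) + 62*(-1/35) = -1/76*1/61 - 62/35 = -1/4636 - 62/35 = -287467/162260 ≈ -1.7716)
(T + (6*(-5) + 2))² = (-287467/162260 + (6*(-5) + 2))² = (-287467/162260 + (-30 + 2))² = (-287467/162260 - 28)² = (-4830747/162260)² = 23336116578009/26328307600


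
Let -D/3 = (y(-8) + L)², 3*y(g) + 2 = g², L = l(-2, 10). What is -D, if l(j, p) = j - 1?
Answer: 2809/3 ≈ 936.33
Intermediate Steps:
l(j, p) = -1 + j
L = -3 (L = -1 - 2 = -3)
y(g) = -⅔ + g²/3
D = -2809/3 (D = -3*((-⅔ + (⅓)*(-8)²) - 3)² = -3*((-⅔ + (⅓)*64) - 3)² = -3*((-⅔ + 64/3) - 3)² = -3*(62/3 - 3)² = -3*(53/3)² = -3*2809/9 = -2809/3 ≈ -936.33)
-D = -1*(-2809/3) = 2809/3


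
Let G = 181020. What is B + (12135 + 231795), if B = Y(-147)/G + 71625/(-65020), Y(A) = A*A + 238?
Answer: 10253661207523/42035430 ≈ 2.4393e+5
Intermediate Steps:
Y(A) = 238 + A**2 (Y(A) = A**2 + 238 = 238 + A**2)
B = -41232377/42035430 (B = (238 + (-147)**2)/181020 + 71625/(-65020) = (238 + 21609)*(1/181020) + 71625*(-1/65020) = 21847*(1/181020) - 14325/13004 = 3121/25860 - 14325/13004 = -41232377/42035430 ≈ -0.98090)
B + (12135 + 231795) = -41232377/42035430 + (12135 + 231795) = -41232377/42035430 + 243930 = 10253661207523/42035430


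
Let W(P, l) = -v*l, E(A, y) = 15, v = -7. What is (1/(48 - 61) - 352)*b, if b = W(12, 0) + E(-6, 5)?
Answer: -68655/13 ≈ -5281.2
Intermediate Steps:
W(P, l) = 7*l (W(P, l) = -(-7)*l = 7*l)
b = 15 (b = 7*0 + 15 = 0 + 15 = 15)
(1/(48 - 61) - 352)*b = (1/(48 - 61) - 352)*15 = (1/(-13) - 352)*15 = (-1/13 - 352)*15 = -4577/13*15 = -68655/13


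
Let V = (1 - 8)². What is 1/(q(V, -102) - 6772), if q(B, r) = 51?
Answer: -1/6721 ≈ -0.00014879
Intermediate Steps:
V = 49 (V = (-7)² = 49)
1/(q(V, -102) - 6772) = 1/(51 - 6772) = 1/(-6721) = -1/6721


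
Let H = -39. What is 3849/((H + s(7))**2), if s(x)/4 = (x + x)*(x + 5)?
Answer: 1283/133563 ≈ 0.0096060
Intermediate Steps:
s(x) = 8*x*(5 + x) (s(x) = 4*((x + x)*(x + 5)) = 4*((2*x)*(5 + x)) = 4*(2*x*(5 + x)) = 8*x*(5 + x))
3849/((H + s(7))**2) = 3849/((-39 + 8*7*(5 + 7))**2) = 3849/((-39 + 8*7*12)**2) = 3849/((-39 + 672)**2) = 3849/(633**2) = 3849/400689 = 3849*(1/400689) = 1283/133563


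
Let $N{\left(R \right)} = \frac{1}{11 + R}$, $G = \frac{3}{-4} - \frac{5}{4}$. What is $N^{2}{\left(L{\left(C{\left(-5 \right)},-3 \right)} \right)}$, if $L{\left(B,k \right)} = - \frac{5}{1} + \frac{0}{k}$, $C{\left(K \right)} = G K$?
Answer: $\frac{1}{36} \approx 0.027778$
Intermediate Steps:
$G = -2$ ($G = 3 \left(- \frac{1}{4}\right) - \frac{5}{4} = - \frac{3}{4} - \frac{5}{4} = -2$)
$C{\left(K \right)} = - 2 K$
$L{\left(B,k \right)} = -5$ ($L{\left(B,k \right)} = \left(-5\right) 1 + 0 = -5 + 0 = -5$)
$N^{2}{\left(L{\left(C{\left(-5 \right)},-3 \right)} \right)} = \left(\frac{1}{11 - 5}\right)^{2} = \left(\frac{1}{6}\right)^{2} = \frac{1}{36}$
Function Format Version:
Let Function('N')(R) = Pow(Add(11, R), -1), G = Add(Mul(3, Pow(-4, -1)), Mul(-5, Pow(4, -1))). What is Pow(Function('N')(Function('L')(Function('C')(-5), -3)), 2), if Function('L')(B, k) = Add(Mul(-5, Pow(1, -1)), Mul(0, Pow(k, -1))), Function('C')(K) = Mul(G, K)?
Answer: Rational(1, 36) ≈ 0.027778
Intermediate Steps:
G = -2 (G = Add(Mul(3, Rational(-1, 4)), Mul(-5, Rational(1, 4))) = Add(Rational(-3, 4), Rational(-5, 4)) = -2)
Function('C')(K) = Mul(-2, K)
Function('L')(B, k) = -5 (Function('L')(B, k) = Add(Mul(-5, 1), 0) = Add(-5, 0) = -5)
Pow(Function('N')(Function('L')(Function('C')(-5), -3)), 2) = Pow(Pow(Add(11, -5), -1), 2) = Pow(Pow(6, -1), 2) = Pow(Rational(1, 6), 2) = Rational(1, 36)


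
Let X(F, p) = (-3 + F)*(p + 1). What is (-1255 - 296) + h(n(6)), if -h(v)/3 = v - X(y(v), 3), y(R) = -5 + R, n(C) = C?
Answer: -1593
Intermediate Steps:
X(F, p) = (1 + p)*(-3 + F) (X(F, p) = (-3 + F)*(1 + p) = (1 + p)*(-3 + F))
h(v) = -96 + 9*v (h(v) = -3*(v - (-3 + (-5 + v) - 3*3 + (-5 + v)*3)) = -3*(v - (-3 + (-5 + v) - 9 + (-15 + 3*v))) = -3*(v - (-32 + 4*v)) = -3*(v + (32 - 4*v)) = -3*(32 - 3*v) = -96 + 9*v)
(-1255 - 296) + h(n(6)) = (-1255 - 296) + (-96 + 9*6) = -1551 + (-96 + 54) = -1551 - 42 = -1593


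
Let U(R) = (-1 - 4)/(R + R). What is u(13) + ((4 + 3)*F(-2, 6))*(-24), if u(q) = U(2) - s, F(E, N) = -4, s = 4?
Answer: 2667/4 ≈ 666.75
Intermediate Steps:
U(R) = -5/(2*R) (U(R) = -5*1/(2*R) = -5/(2*R))
u(q) = -21/4 (u(q) = -5/2/2 - 1*4 = -5/2*½ - 4 = -5/4 - 4 = -21/4)
u(13) + ((4 + 3)*F(-2, 6))*(-24) = -21/4 + ((4 + 3)*(-4))*(-24) = -21/4 + (7*(-4))*(-24) = -21/4 - 28*(-24) = -21/4 + 672 = 2667/4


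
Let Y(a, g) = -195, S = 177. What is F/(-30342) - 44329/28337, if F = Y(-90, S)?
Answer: -34346277/22046186 ≈ -1.5579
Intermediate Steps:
F = -195
F/(-30342) - 44329/28337 = -195/(-30342) - 44329/28337 = -195*(-1/30342) - 44329*1/28337 = 5/778 - 44329/28337 = -34346277/22046186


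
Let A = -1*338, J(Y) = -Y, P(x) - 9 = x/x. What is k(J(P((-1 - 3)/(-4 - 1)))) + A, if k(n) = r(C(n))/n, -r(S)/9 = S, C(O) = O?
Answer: -347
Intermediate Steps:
P(x) = 10 (P(x) = 9 + x/x = 9 + 1 = 10)
r(S) = -9*S
k(n) = -9 (k(n) = (-9*n)/n = -9)
A = -338
k(J(P((-1 - 3)/(-4 - 1)))) + A = -9 - 338 = -347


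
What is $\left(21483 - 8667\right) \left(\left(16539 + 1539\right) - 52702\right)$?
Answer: $-443741184$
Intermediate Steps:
$\left(21483 - 8667\right) \left(\left(16539 + 1539\right) - 52702\right) = 12816 \left(18078 - 52702\right) = 12816 \left(-34624\right) = -443741184$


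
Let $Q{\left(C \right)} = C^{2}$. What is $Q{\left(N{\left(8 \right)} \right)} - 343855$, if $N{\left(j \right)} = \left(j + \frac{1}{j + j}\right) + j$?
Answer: $- \frac{87960831}{256} \approx -3.436 \cdot 10^{5}$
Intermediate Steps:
$N{\left(j \right)} = \frac{1}{2 j} + 2 j$ ($N{\left(j \right)} = \left(j + \frac{1}{2 j}\right) + j = \frac{1}{2 j} + 2 j$)
$Q{\left(N{\left(8 \right)} \right)} - 343855 = \left(\frac{1}{2 \cdot 8} + 2 \cdot 8\right)^{2} - 343855 = \left(\frac{1}{2} \cdot \frac{1}{8} + 16\right)^{2} - 343855 = \left(\frac{1}{16} + 16\right)^{2} - 343855 = \left(\frac{257}{16}\right)^{2} - 343855 = \frac{66049}{256} - 343855 = - \frac{87960831}{256}$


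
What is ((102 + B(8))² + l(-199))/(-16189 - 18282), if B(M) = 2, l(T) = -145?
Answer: -10671/34471 ≈ -0.30956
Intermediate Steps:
((102 + B(8))² + l(-199))/(-16189 - 18282) = ((102 + 2)² - 145)/(-16189 - 18282) = (104² - 145)/(-34471) = (10816 - 145)*(-1/34471) = 10671*(-1/34471) = -10671/34471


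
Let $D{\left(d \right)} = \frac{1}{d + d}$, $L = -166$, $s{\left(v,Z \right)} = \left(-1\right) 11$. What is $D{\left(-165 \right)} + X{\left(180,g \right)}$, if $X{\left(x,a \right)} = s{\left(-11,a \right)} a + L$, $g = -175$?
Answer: $\frac{580469}{330} \approx 1759.0$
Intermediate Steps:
$s{\left(v,Z \right)} = -11$
$D{\left(d \right)} = \frac{1}{2 d}$
$X{\left(x,a \right)} = -166 - 11 a$ ($X{\left(x,a \right)} = - 11 a - 166 = -166 - 11 a$)
$D{\left(-165 \right)} + X{\left(180,g \right)} = \frac{1}{2 \left(-165\right)} - -1759 = \frac{1}{2} \left(- \frac{1}{165}\right) + \left(-166 + 1925\right) = - \frac{1}{330} + 1759 = \frac{580469}{330}$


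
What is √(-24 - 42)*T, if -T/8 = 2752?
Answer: -22016*I*√66 ≈ -1.7886e+5*I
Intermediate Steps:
T = -22016 (T = -8*2752 = -22016)
√(-24 - 42)*T = √(-24 - 42)*(-22016) = √(-66)*(-22016) = (I*√66)*(-22016) = -22016*I*√66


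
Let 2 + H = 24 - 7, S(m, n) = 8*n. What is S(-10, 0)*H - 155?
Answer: -155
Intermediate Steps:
H = 15 (H = -2 + (24 - 7) = -2 + 17 = 15)
S(-10, 0)*H - 155 = (8*0)*15 - 155 = 0*15 - 155 = 0 - 155 = -155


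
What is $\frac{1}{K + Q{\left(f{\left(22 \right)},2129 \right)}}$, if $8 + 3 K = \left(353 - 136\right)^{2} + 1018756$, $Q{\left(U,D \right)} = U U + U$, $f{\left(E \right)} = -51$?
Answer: $\frac{1}{357829} \approx 2.7946 \cdot 10^{-6}$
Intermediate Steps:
$Q{\left(U,D \right)} = U + U^{2}$ ($Q{\left(U,D \right)} = U^{2} + U = U + U^{2}$)
$K = 355279$ ($K = - \frac{8}{3} + \frac{\left(353 - 136\right)^{2} + 1018756}{3} = - \frac{8}{3} + \frac{217^{2} + 1018756}{3} = - \frac{8}{3} + \frac{47089 + 1018756}{3} = - \frac{8}{3} + \frac{1}{3} \cdot 1065845 = - \frac{8}{3} + \frac{1065845}{3} = 355279$)
$\frac{1}{K + Q{\left(f{\left(22 \right)},2129 \right)}} = \frac{1}{355279 - 51 \left(1 - 51\right)} = \frac{1}{355279 - -2550} = \frac{1}{355279 + 2550} = \frac{1}{357829}$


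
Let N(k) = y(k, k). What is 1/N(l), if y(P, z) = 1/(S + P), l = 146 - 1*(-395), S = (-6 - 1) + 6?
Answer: 540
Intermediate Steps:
S = -1 (S = -7 + 6 = -1)
l = 541 (l = 146 + 395 = 541)
y(P, z) = 1/(-1 + P)
N(k) = 1/(-1 + k)
1/N(l) = 1/(1/(-1 + 541)) = 1/(1/540) = 540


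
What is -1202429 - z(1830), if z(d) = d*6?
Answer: -1213409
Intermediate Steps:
z(d) = 6*d
-1202429 - z(1830) = -1202429 - 6*1830 = -1202429 - 1*10980 = -1202429 - 10980 = -1213409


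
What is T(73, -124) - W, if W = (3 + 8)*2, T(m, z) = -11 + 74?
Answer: 41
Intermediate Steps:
T(m, z) = 63
W = 22 (W = 11*2 = 22)
T(73, -124) - W = 63 - 1*22 = 63 - 22 = 41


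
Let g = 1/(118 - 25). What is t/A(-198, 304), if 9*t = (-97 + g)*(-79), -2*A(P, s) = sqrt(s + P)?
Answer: -712580*sqrt(106)/44361 ≈ -165.38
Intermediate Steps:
g = 1/93 ≈ 0.010753
A(P, s) = -sqrt(P + s)/2 (A(P, s) = -sqrt(s + P)/2 = -sqrt(P + s)/2)
t = 712580/837 (t = ((-97 + 1/93)*(-79))/9 = (-9020/93*(-79))/9 = (1/9)*(712580/93) = 712580/837 ≈ 851.35)
t/A(-198, 304) = 712580/(837*((-sqrt(-198 + 304)/2))) = 712580/(837*((-sqrt(106)/2))) = 712580*(-sqrt(106)/53)/837 = -712580*sqrt(106)/44361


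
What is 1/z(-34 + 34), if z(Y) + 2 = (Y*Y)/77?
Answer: -1/2 ≈ -0.50000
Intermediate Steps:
z(Y) = -2 + Y**2/77 (z(Y) = -2 + (Y*Y)/77 = -2 + Y**2*(1/77) = -2 + Y**2/77)
1/z(-34 + 34) = 1/(-2 + (-34 + 34)**2/77) = 1/(-2 + (1/77)*0**2) = 1/(-2 + (1/77)*0) = 1/(-2 + 0) = 1/(-2) = -1/2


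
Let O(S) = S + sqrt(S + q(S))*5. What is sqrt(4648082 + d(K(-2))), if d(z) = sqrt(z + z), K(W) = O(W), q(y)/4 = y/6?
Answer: sqrt(41832738 + 3*sqrt(6)*sqrt(-6 + 5*I*sqrt(30)))/3 ≈ 2155.9 + 0.00078116*I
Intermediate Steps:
q(y) = 2*y/3 (q(y) = 4*(y/6) = 2*y/3)
O(S) = S + 5*sqrt(15)*sqrt(S)/3 (O(S) = S + sqrt(S + 2*S/3)*5 = S + sqrt(5*S/3)*5 = S + (sqrt(15)*sqrt(S)/3)*5 = S + 5*sqrt(15)*sqrt(S)/3)
K(W) = W + 5*sqrt(15)*sqrt(W)/3
d(z) = sqrt(2)*sqrt(z) (d(z) = sqrt(2*z) = sqrt(2)*sqrt(z))
sqrt(4648082 + d(K(-2))) = sqrt(4648082 + sqrt(2)*sqrt(-2 + 5*sqrt(15)*sqrt(-2)/3)) = sqrt(4648082 + sqrt(2)*sqrt(-2 + 5*sqrt(15)*(I*sqrt(2))/3)) = sqrt(4648082 + sqrt(2)*sqrt(-2 + 5*I*sqrt(30)/3))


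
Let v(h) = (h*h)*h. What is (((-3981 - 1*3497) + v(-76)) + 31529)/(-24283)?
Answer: 59275/3469 ≈ 17.087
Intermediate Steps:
v(h) = h³ (v(h) = h²*h = h³)
(((-3981 - 1*3497) + v(-76)) + 31529)/(-24283) = (((-3981 - 1*3497) + (-76)³) + 31529)/(-24283) = (((-3981 - 3497) - 438976) + 31529)*(-1/24283) = ((-7478 - 438976) + 31529)*(-1/24283) = (-446454 + 31529)*(-1/24283) = -414925*(-1/24283) = 59275/3469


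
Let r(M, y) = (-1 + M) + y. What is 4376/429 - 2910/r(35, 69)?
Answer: -797662/44187 ≈ -18.052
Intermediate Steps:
r(M, y) = -1 + M + y
4376/429 - 2910/r(35, 69) = 4376/429 - 2910/(-1 + 35 + 69) = 4376*(1/429) - 2910/103 = 4376/429 - 2910*1/103 = 4376/429 - 2910/103 = -797662/44187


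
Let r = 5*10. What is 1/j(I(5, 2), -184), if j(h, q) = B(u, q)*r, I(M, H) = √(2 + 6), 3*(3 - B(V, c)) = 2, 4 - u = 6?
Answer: 3/350 ≈ 0.0085714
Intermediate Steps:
u = -2 (u = 4 - 1*6 = 4 - 6 = -2)
B(V, c) = 7/3 (B(V, c) = 3 - ⅓*2 = 3 - ⅔ = 7/3)
r = 50
I(M, H) = 2*√2 (I(M, H) = √8 = 2*√2)
j(h, q) = 350/3 (j(h, q) = (7/3)*50 = 350/3)
1/j(I(5, 2), -184) = 1/(350/3) = 3/350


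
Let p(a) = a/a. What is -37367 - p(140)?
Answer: -37368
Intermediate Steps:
p(a) = 1
-37367 - p(140) = -37367 - 1*1 = -37367 - 1 = -37368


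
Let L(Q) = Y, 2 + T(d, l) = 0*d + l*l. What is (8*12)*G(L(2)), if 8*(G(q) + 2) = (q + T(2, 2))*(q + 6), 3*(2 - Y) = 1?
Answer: 436/3 ≈ 145.33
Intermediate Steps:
T(d, l) = -2 + l² (T(d, l) = -2 + (0*d + l*l) = -2 + (0 + l²) = -2 + l²)
Y = 5/3 (Y = 2 - ⅓*1 = 2 - ⅓ = 5/3 ≈ 1.6667)
L(Q) = 5/3
G(q) = -2 + (2 + q)*(6 + q)/8 (G(q) = -2 + ((q + (-2 + 2²))*(q + 6))/8 = -2 + ((q + (-2 + 4))*(6 + q))/8 = -2 + ((q + 2)*(6 + q))/8 = -2 + ((2 + q)*(6 + q))/8 = -2 + (2 + q)*(6 + q)/8)
(8*12)*G(L(2)) = (8*12)*(-½ + 5/3 + (5/3)²/8) = 96*(-½ + 5/3 + (⅛)*(25/9)) = 96*(-½ + 5/3 + 25/72) = 96*(109/72) = 436/3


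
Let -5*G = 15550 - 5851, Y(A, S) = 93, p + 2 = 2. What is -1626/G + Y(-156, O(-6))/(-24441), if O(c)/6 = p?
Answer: 21978147/26339251 ≈ 0.83443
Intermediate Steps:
p = 0 (p = -2 + 2 = 0)
O(c) = 0 (O(c) = 6*0 = 0)
G = -9699/5 (G = -(15550 - 5851)/5 = -1/5*9699 = -9699/5 ≈ -1939.8)
-1626/G + Y(-156, O(-6))/(-24441) = -1626/(-9699/5) + 93/(-24441) = -1626*(-5/9699) + 93*(-1/24441) = 2710/3233 - 31/8147 = 21978147/26339251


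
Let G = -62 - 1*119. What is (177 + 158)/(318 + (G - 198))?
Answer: -335/61 ≈ -5.4918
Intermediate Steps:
G = -181 (G = -62 - 119 = -181)
(177 + 158)/(318 + (G - 198)) = (177 + 158)/(318 + (-181 - 198)) = 335/(318 - 379) = 335/(-61) = 335*(-1/61) = -335/61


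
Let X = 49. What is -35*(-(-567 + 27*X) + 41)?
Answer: 25025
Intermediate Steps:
-35*(-(-567 + 27*X) + 41) = -35*(-27/(1/(49 - 21)) + 41) = -35*(-27/(1/28) + 41) = -35*(-27/1/28 + 41) = -35*(-27*28 + 41) = -35*(-756 + 41) = -35*(-715) = 25025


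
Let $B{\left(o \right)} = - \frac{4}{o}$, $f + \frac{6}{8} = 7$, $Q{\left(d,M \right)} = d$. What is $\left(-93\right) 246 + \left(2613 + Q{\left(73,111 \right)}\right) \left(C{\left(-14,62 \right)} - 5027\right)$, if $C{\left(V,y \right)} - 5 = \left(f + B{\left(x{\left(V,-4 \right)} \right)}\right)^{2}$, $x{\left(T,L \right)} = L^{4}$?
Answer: $- \frac{27458707617}{2048} \approx -1.3408 \cdot 10^{7}$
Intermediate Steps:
$f = \frac{25}{4}$ ($f = - \frac{3}{4} + 7 = \frac{25}{4} \approx 6.25$)
$C{\left(V,y \right)} = \frac{179681}{4096}$ ($C{\left(V,y \right)} = 5 + \left(\frac{25}{4} - \frac{4}{\left(-4\right)^{4}}\right)^{2} = 5 + \left(\frac{25}{4} - \frac{4}{256}\right)^{2} = 5 + \left(\frac{25}{4} - \frac{1}{64}\right)^{2} = 5 + \left(\frac{399}{64}\right)^{2} = 5 + \frac{159201}{4096} = \frac{179681}{4096}$)
$\left(-93\right) 246 + \left(2613 + Q{\left(73,111 \right)}\right) \left(C{\left(-14,62 \right)} - 5027\right) = \left(-93\right) 246 + \left(2613 + 73\right) \left(\frac{179681}{4096} - 5027\right) = -22878 + 2686 \left(- \frac{20410911}{4096}\right) = -22878 - \frac{27411853473}{2048} = - \frac{27458707617}{2048}$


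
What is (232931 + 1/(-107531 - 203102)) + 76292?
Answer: 96054868158/310633 ≈ 3.0922e+5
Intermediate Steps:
(232931 + 1/(-107531 - 203102)) + 76292 = (232931 + 1/(-310633)) + 76292 = (232931 - 1/310633) + 76292 = 72356055322/310633 + 76292 = 96054868158/310633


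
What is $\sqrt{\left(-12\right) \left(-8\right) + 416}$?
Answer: $16 \sqrt{2} \approx 22.627$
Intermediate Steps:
$\sqrt{\left(-12\right) \left(-8\right) + 416} = \sqrt{96 + 416} = \sqrt{512} = 16 \sqrt{2}$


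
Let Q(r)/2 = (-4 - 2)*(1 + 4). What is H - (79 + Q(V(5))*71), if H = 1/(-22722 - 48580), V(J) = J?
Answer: 298113661/71302 ≈ 4181.0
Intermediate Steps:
Q(r) = -60 (Q(r) = 2*((-4 - 2)*(1 + 4)) = 2*(-6*5) = 2*(-30) = -60)
H = -1/71302 (H = 1/(-71302) = -1/71302 ≈ -1.4025e-5)
H - (79 + Q(V(5))*71) = -1/71302 - (79 - 60*71) = -1/71302 - (79 - 4260) = -1/71302 - 1*(-4181) = -1/71302 + 4181 = 298113661/71302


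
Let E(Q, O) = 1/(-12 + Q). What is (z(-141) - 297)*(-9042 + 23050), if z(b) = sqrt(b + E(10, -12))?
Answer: -4160376 + 7004*I*sqrt(566) ≈ -4.1604e+6 + 1.6663e+5*I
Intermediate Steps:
z(b) = sqrt(-1/2 + b) (z(b) = sqrt(b + 1/(-12 + 10)) = sqrt(b + 1/(-2)) = sqrt(b - 1/2) = sqrt(-1/2 + b))
(z(-141) - 297)*(-9042 + 23050) = (sqrt(-2 + 4*(-141))/2 - 297)*(-9042 + 23050) = (sqrt(-2 - 564)/2 - 297)*14008 = (sqrt(-566)/2 - 297)*14008 = ((I*sqrt(566))/2 - 297)*14008 = (I*sqrt(566)/2 - 297)*14008 = (-297 + I*sqrt(566)/2)*14008 = -4160376 + 7004*I*sqrt(566)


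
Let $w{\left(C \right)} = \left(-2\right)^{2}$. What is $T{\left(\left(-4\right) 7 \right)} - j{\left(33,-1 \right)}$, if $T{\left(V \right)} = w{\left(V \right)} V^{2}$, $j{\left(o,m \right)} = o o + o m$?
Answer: $2080$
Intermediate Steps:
$j{\left(o,m \right)} = o^{2} + m o$
$w{\left(C \right)} = 4$
$T{\left(V \right)} = 4 V^{2}$
$T{\left(\left(-4\right) 7 \right)} - j{\left(33,-1 \right)} = 4 \left(\left(-4\right) 7\right)^{2} - 33 \left(-1 + 33\right) = 4 \left(-28\right)^{2} - 33 \cdot 32 = 4 \cdot 784 - 1056 = 3136 - 1056 = 2080$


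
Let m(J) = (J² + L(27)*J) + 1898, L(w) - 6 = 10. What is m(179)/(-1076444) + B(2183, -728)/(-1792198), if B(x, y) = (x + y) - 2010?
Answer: -32680418287/964600391956 ≈ -0.033880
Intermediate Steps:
L(w) = 16 (L(w) = 6 + 10 = 16)
B(x, y) = -2010 + x + y
m(J) = 1898 + J² + 16*J (m(J) = (J² + 16*J) + 1898 = 1898 + J² + 16*J)
m(179)/(-1076444) + B(2183, -728)/(-1792198) = (1898 + 179² + 16*179)/(-1076444) + (-2010 + 2183 - 728)/(-1792198) = (1898 + 32041 + 2864)*(-1/1076444) - 555*(-1/1792198) = 36803*(-1/1076444) + 555/1792198 = -36803/1076444 + 555/1792198 = -32680418287/964600391956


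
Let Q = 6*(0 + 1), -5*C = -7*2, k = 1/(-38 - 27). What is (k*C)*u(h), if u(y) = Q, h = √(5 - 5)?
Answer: -84/325 ≈ -0.25846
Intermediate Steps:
k = -1/65 (k = 1/(-65) = -1/65 ≈ -0.015385)
C = 14/5 (C = -(-7)*2/5 = -⅕*(-14) = 14/5 ≈ 2.8000)
h = 0 (h = √0 = 0)
Q = 6 (Q = 6*1 = 6)
u(y) = 6
(k*C)*u(h) = -1/65*14/5*6 = -14/325*6 = -84/325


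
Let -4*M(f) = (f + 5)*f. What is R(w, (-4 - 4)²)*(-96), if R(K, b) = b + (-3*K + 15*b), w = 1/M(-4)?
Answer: -98016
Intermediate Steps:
M(f) = -f*(5 + f)/4 (M(f) = -(f + 5)*f/4 = -(5 + f)*f/4 = -f*(5 + f)/4)
w = 1 (w = 1/(-¼*(-4)*(5 - 4)) = 1/(-¼*(-4)*1) = 1/1 = 1)
R(K, b) = -3*K + 16*b
R(w, (-4 - 4)²)*(-96) = (-3*1 + 16*(-4 - 4)²)*(-96) = (-3 + 16*(-8)²)*(-96) = (-3 + 16*64)*(-96) = (-3 + 1024)*(-96) = 1021*(-96) = -98016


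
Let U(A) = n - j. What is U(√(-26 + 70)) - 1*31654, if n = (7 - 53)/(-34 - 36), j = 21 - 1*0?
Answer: -1108602/35 ≈ -31674.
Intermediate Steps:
j = 21 (j = 21 + 0 = 21)
n = 23/35 (n = -46/(-70) = -46*(-1/70) = 23/35 ≈ 0.65714)
U(A) = -712/35 (U(A) = 23/35 - 1*21 = 23/35 - 21 = -712/35)
U(√(-26 + 70)) - 1*31654 = -712/35 - 1*31654 = -712/35 - 31654 = -1108602/35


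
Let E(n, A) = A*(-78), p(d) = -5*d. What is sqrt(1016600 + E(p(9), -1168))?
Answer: 2*sqrt(276926) ≈ 1052.5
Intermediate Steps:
E(n, A) = -78*A
sqrt(1016600 + E(p(9), -1168)) = sqrt(1016600 - 78*(-1168)) = sqrt(1016600 + 91104) = sqrt(1107704) = 2*sqrt(276926)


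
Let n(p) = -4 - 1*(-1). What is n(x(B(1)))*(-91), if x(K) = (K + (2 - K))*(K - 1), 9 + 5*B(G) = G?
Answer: 273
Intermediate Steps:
B(G) = -9/5 + G/5
x(K) = -2 + 2*K (x(K) = 2*(-1 + K) = -2 + 2*K)
n(p) = -3 (n(p) = -4 + 1 = -3)
n(x(B(1)))*(-91) = -3*(-91) = 273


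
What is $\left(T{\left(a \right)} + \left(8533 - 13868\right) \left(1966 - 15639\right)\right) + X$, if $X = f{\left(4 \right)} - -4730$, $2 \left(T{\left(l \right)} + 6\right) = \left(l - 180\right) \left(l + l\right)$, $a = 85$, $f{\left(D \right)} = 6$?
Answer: $72942110$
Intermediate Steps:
$T{\left(l \right)} = -6 + l \left(-180 + l\right)$ ($T{\left(l \right)} = -6 + \frac{\left(l - 180\right) \left(l + l\right)}{2} = -6 + \frac{\left(-180 + l\right) 2 l}{2} = -6 + \frac{2 l \left(-180 + l\right)}{2} = -6 + l \left(-180 + l\right)$)
$X = 4736$ ($X = 6 - -4730 = 6 + 4730 = 4736$)
$\left(T{\left(a \right)} + \left(8533 - 13868\right) \left(1966 - 15639\right)\right) + X = \left(\left(-6 + 85^{2} - 15300\right) + \left(8533 - 13868\right) \left(1966 - 15639\right)\right) + 4736 = \left(\left(-6 + 7225 - 15300\right) - -72945455\right) + 4736 = \left(-8081 + 72945455\right) + 4736 = 72937374 + 4736 = 72942110$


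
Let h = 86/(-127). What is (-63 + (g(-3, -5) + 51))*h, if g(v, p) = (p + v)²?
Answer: -4472/127 ≈ -35.213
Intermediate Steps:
h = -86/127 (h = 86*(-1/127) = -86/127 ≈ -0.67717)
(-63 + (g(-3, -5) + 51))*h = (-63 + ((-5 - 3)² + 51))*(-86/127) = (-63 + ((-8)² + 51))*(-86/127) = (-63 + (64 + 51))*(-86/127) = (-63 + 115)*(-86/127) = 52*(-86/127) = -4472/127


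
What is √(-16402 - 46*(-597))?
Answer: 2*√2765 ≈ 105.17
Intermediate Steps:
√(-16402 - 46*(-597)) = √(-16402 + 27462) = √11060 = 2*√2765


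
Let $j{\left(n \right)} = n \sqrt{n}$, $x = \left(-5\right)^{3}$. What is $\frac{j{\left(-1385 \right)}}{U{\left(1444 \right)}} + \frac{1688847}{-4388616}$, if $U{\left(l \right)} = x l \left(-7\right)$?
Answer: $- \frac{562949}{1462872} - \frac{277 i \sqrt{1385}}{252700} \approx -0.38482 - 0.040794 i$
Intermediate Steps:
$x = -125$
$U{\left(l \right)} = 875 l$ ($U{\left(l \right)} = - 125 l \left(-7\right) = 875 l$)
$j{\left(n \right)} = n^{\frac{3}{2}}$
$\frac{j{\left(-1385 \right)}}{U{\left(1444 \right)}} + \frac{1688847}{-4388616} = \frac{\left(-1385\right)^{\frac{3}{2}}}{875 \cdot 1444} + \frac{1688847}{-4388616} = \frac{\left(-1385\right) i \sqrt{1385}}{1263500} + 1688847 \left(- \frac{1}{4388616}\right) = - 1385 i \sqrt{1385} \cdot \frac{1}{1263500} - \frac{562949}{1462872} = - \frac{277 i \sqrt{1385}}{252700} - \frac{562949}{1462872} = - \frac{562949}{1462872} - \frac{277 i \sqrt{1385}}{252700}$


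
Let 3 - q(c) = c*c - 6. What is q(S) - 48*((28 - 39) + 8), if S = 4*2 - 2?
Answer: 117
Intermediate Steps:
S = 6 (S = 8 - 2 = 6)
q(c) = 9 - c² (q(c) = 3 - (c*c - 6) = 3 - (c² - 6) = 3 - (-6 + c²) = 3 + (6 - c²) = 9 - c²)
q(S) - 48*((28 - 39) + 8) = (9 - 1*6²) - 48*((28 - 39) + 8) = (9 - 1*36) - 48*(-11 + 8) = (9 - 36) - 48*(-3) = -27 + 144 = 117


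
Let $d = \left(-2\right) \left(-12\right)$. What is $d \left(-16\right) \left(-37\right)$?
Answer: $14208$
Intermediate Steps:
$d = 24$
$d \left(-16\right) \left(-37\right) = 24 \left(-16\right) \left(-37\right) = \left(-384\right) \left(-37\right) = 14208$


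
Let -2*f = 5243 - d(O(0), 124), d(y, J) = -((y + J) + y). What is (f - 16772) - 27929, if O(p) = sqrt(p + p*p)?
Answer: -94769/2 ≈ -47385.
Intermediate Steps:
O(p) = sqrt(p + p**2)
d(y, J) = -J - 2*y (d(y, J) = -((J + y) + y) = -(J + 2*y) = -J - 2*y)
f = -5367/2 (f = -(5243 - (-1*124 - 2*sqrt(0*(1 + 0))))/2 = -(5243 - (-124 - 2*sqrt(0*1)))/2 = -(5243 - (-124 - 2*sqrt(0)))/2 = -(5243 - (-124 - 2*0))/2 = -(5243 - (-124 + 0))/2 = -(5243 - 1*(-124))/2 = -(5243 + 124)/2 = -1/2*5367 = -5367/2 ≈ -2683.5)
(f - 16772) - 27929 = (-5367/2 - 16772) - 27929 = -38911/2 - 27929 = -94769/2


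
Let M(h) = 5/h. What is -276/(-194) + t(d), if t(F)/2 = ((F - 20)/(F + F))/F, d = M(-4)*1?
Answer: -5906/485 ≈ -12.177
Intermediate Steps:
d = -5/4 (d = (5/(-4))*1 = (5*(-¼))*1 = -5/4*1 = -5/4 ≈ -1.2500)
t(F) = (-20 + F)/F² (t(F) = 2*(((F - 20)/(F + F))/F) = 2*(((-20 + F)/((2*F)))/F) = 2*(((-20 + F)*(1/(2*F)))/F) = 2*(((-20 + F)/(2*F))/F) = 2*((-20 + F)/(2*F²)) = (-20 + F)/F²)
-276/(-194) + t(d) = -276/(-194) + (-20 - 5/4)/(-5/4)² = -276*(-1/194) + (16/25)*(-85/4) = 138/97 - 68/5 = -5906/485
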